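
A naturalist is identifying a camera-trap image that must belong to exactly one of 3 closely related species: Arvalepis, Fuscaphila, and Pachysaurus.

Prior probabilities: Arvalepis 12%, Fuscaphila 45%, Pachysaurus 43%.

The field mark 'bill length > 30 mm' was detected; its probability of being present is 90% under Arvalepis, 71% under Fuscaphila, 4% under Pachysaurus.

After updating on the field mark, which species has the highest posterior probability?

Multiply each prior by the likelihood of the field mark:
  Arvalepis: 0.12 × 0.90 = 0.108
  Fuscaphila: 0.45 × 0.71 = 0.3195
  Pachysaurus: 0.43 × 0.04 = 0.0172
Marginal likelihood of the evidence = 0.4447.
P(Arvalepis | evidence) ≈ 0.108 / 0.4447 ≈ 0.243
P(Fuscaphila | evidence) ≈ 0.3195 / 0.4447 ≈ 0.718
P(Pachysaurus | evidence) ≈ 0.0172 / 0.4447 ≈ 0.039
The largest is 0.718, so Fuscaphila is most probable.

Fuscaphila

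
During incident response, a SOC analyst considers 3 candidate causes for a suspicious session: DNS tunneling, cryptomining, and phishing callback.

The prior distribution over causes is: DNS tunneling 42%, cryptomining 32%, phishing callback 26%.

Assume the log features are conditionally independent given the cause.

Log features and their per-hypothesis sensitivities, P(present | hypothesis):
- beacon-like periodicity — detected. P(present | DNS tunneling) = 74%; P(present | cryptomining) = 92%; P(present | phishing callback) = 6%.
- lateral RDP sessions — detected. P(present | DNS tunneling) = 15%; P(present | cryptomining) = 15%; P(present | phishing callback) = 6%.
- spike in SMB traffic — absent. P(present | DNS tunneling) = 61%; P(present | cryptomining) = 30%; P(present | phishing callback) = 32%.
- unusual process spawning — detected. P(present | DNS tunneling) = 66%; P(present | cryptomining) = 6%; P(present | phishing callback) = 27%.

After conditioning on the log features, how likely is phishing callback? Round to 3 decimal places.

0.012

Multiply each prior by the joint likelihood of the log feature pattern (using 1 − P(present | H) for each absent log feature):
  DNS tunneling: 0.42 × 0.74 × 0.15 × (1 − 0.61) × 0.66 = 0.012
  cryptomining: 0.32 × 0.92 × 0.15 × (1 − 0.30) × 0.06 = 0.0018547
  phishing callback: 0.26 × 0.06 × 0.06 × (1 − 0.32) × 0.27 = 0.00017185
Marginal likelihood of the evidence = 0.014027.
P(phishing callback | evidence) = 0.00017185 / 0.014027 ≈ 0.012.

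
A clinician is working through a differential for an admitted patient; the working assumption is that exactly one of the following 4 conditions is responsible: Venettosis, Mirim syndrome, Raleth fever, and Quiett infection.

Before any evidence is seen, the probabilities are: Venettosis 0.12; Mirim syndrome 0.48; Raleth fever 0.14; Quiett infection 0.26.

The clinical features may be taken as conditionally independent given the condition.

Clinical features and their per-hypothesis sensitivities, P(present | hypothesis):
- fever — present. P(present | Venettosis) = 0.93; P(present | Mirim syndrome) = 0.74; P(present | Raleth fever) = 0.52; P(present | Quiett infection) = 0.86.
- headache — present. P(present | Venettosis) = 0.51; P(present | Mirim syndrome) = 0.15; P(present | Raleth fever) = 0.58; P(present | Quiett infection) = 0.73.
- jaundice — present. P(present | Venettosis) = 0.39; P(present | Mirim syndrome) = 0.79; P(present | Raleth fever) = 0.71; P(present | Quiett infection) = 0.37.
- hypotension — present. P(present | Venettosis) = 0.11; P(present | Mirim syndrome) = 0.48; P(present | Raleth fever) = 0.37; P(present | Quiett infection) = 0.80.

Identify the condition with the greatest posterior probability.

Quiett infection

For each hypothesis, the unnormalized posterior weight is prior × product of the clinical feature likelihoods:
  Venettosis: 0.12 × 0.93 × 0.51 × 0.39 × 0.11 = 0.0024417
  Mirim syndrome: 0.48 × 0.74 × 0.15 × 0.79 × 0.48 = 0.020204
  Raleth fever: 0.14 × 0.52 × 0.58 × 0.71 × 0.37 = 0.011092
  Quiett infection: 0.26 × 0.86 × 0.73 × 0.37 × 0.80 = 0.048315
The unnormalized weights sum to 0.082053.
P(Venettosis | evidence) ≈ 0.0024417 / 0.082053 ≈ 0.030
P(Mirim syndrome | evidence) ≈ 0.020204 / 0.082053 ≈ 0.246
P(Raleth fever | evidence) ≈ 0.011092 / 0.082053 ≈ 0.135
P(Quiett infection | evidence) ≈ 0.048315 / 0.082053 ≈ 0.589
The largest is 0.589, so Quiett infection is most probable.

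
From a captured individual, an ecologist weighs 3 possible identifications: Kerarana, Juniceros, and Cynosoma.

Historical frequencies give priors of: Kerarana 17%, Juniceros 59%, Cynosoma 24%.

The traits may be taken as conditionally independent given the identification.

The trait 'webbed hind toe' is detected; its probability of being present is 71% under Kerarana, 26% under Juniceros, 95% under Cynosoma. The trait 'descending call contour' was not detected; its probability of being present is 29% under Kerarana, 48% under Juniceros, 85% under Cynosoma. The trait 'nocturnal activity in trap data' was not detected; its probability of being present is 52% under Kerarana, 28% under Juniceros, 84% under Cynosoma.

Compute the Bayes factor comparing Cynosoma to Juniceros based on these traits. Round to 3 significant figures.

Joint likelihood of the trait pattern under each hypothesis (using 1 − P(present | H) for each absent trait):
  Cynosoma: 0.95 × (1 − 0.85) × (1 − 0.84) = 0.0228
  Juniceros: 0.26 × (1 − 0.48) × (1 − 0.28) = 0.097344
Bayes factor = 0.0228 / 0.097344 ≈ 0.234

0.234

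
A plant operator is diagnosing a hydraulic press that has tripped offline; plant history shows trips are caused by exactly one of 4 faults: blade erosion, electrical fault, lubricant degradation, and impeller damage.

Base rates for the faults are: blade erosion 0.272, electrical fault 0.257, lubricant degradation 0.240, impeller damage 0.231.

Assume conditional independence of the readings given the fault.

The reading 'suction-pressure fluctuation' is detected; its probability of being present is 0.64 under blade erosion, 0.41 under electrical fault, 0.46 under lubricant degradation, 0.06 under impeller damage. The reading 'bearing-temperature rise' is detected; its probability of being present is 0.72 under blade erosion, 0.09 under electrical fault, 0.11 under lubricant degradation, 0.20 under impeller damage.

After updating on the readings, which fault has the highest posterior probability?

For each hypothesis, the unnormalized posterior weight is prior × product of the reading likelihoods:
  blade erosion: 0.272 × 0.64 × 0.72 = 0.12534
  electrical fault: 0.257 × 0.41 × 0.09 = 0.0094833
  lubricant degradation: 0.240 × 0.46 × 0.11 = 0.012144
  impeller damage: 0.231 × 0.06 × 0.20 = 0.002772
Normalizing constant Z = 0.12534 + 0.0094833 + 0.012144 + 0.002772 = 0.14974.
P(blade erosion | evidence) ≈ 0.12534 / 0.14974 ≈ 0.837
P(electrical fault | evidence) ≈ 0.0094833 / 0.14974 ≈ 0.063
P(lubricant degradation | evidence) ≈ 0.012144 / 0.14974 ≈ 0.081
P(impeller damage | evidence) ≈ 0.002772 / 0.14974 ≈ 0.019
The largest is 0.837, so blade erosion is most probable.

blade erosion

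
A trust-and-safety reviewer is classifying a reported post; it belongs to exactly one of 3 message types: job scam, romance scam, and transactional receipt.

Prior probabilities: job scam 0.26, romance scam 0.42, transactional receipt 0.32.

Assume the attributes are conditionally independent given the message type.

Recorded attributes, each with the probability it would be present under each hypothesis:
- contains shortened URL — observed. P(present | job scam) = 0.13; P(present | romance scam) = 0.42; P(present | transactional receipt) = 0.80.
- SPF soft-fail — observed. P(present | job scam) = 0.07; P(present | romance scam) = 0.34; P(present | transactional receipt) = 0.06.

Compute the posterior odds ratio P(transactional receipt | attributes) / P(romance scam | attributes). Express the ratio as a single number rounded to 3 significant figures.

0.256

The normalizing constant cancels in an odds ratio, so compute prior × likelihood for the two hypotheses only:
  transactional receipt: 0.32 × 0.80 × 0.06 = 0.01536
  romance scam: 0.42 × 0.42 × 0.34 = 0.059976
Odds(transactional receipt : romance scam) = 0.01536 / 0.059976 ≈ 0.256.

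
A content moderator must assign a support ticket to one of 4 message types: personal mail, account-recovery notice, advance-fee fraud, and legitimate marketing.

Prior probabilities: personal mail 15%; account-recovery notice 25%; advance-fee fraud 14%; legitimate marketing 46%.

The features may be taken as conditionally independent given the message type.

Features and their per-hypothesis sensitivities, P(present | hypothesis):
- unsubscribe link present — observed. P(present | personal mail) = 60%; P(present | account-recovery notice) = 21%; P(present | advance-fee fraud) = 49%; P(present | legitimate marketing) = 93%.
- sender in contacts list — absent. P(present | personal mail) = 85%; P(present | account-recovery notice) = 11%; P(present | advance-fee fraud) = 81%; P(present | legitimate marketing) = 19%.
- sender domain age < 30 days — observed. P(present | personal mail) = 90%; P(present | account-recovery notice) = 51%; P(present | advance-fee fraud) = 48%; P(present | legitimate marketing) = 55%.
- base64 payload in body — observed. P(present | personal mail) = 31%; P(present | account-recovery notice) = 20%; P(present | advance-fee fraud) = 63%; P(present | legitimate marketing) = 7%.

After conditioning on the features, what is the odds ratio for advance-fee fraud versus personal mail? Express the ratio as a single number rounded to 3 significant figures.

1.05

Unnormalized posterior weight (prior times the feature likelihoods) for each of the two hypotheses (using 1 − P(present | H) for each absent feature):
  advance-fee fraud: 0.14 × 0.49 × (1 − 0.81) × 0.48 × 0.63 = 0.0039415
  personal mail: 0.15 × 0.60 × (1 − 0.85) × 0.90 × 0.31 = 0.0037665
Odds(advance-fee fraud : personal mail) = 0.0039415 / 0.0037665 ≈ 1.05.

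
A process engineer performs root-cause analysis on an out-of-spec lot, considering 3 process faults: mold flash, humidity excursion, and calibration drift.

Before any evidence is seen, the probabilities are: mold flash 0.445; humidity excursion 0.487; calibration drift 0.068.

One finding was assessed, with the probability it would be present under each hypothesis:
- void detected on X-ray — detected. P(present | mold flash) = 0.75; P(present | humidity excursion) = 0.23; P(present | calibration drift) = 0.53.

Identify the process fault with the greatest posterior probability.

By Bayes' rule, the unnormalized weight for each hypothesis is prior × likelihood:
  mold flash: 0.445 × 0.75 = 0.33375
  humidity excursion: 0.487 × 0.23 = 0.11201
  calibration drift: 0.068 × 0.53 = 0.03604
Marginal likelihood of the evidence = 0.4818.
P(mold flash | evidence) ≈ 0.33375 / 0.4818 ≈ 0.693
P(humidity excursion | evidence) ≈ 0.11201 / 0.4818 ≈ 0.232
P(calibration drift | evidence) ≈ 0.03604 / 0.4818 ≈ 0.075
The largest is 0.693, so mold flash is most probable.

mold flash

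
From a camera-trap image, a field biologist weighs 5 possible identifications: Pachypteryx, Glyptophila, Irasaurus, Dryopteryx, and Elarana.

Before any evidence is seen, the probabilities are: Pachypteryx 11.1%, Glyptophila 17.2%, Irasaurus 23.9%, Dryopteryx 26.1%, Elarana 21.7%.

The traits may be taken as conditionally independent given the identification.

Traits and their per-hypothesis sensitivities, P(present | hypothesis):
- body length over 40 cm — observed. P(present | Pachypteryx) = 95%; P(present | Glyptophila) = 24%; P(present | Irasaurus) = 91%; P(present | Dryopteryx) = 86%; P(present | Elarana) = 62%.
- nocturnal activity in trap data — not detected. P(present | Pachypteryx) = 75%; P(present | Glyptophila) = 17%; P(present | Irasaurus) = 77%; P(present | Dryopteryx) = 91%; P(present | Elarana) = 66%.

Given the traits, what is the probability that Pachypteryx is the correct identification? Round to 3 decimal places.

0.149

Multiply each prior by the joint likelihood of the trait pattern (using 1 − P(present | H) for each absent trait):
  Pachypteryx: 0.111 × 0.95 × (1 − 0.75) = 0.026363
  Glyptophila: 0.172 × 0.24 × (1 − 0.17) = 0.034262
  Irasaurus: 0.239 × 0.91 × (1 − 0.77) = 0.050023
  Dryopteryx: 0.261 × 0.86 × (1 − 0.91) = 0.020201
  Elarana: 0.217 × 0.62 × (1 − 0.66) = 0.045744
Normalizing constant Z = 0.026363 + 0.034262 + 0.050023 + 0.020201 + 0.045744 = 0.17659.
P(Pachypteryx | evidence) = 0.026363 / 0.17659 ≈ 0.149.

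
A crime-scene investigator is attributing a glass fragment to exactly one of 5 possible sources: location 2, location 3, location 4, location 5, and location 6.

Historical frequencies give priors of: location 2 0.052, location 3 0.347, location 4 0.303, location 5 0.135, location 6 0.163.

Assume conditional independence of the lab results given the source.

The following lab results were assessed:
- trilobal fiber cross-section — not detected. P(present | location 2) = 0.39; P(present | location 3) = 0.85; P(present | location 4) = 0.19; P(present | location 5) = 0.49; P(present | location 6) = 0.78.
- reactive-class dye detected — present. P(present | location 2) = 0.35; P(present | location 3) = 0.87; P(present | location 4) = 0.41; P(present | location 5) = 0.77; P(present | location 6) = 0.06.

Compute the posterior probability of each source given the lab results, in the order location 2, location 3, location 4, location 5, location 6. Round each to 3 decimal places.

For each hypothesis, the unnormalized posterior weight is prior × product of the lab result likelihoods (using 1 − P(present | H) for each absent lab result):
  location 2: 0.052 × (1 − 0.39) × 0.35 = 0.011102
  location 3: 0.347 × (1 − 0.85) × 0.87 = 0.045284
  location 4: 0.303 × (1 − 0.19) × 0.41 = 0.10063
  location 5: 0.135 × (1 − 0.49) × 0.77 = 0.053015
  location 6: 0.163 × (1 − 0.78) × 0.06 = 0.0021516
Normalizing constant Z = 0.011102 + 0.045284 + 0.10063 + 0.053015 + 0.0021516 = 0.21218.
P(location 2 | evidence) = 0.011102 / 0.21218 ≈ 0.052
P(location 3 | evidence) = 0.045284 / 0.21218 ≈ 0.213
P(location 4 | evidence) = 0.10063 / 0.21218 ≈ 0.474
P(location 5 | evidence) = 0.053015 / 0.21218 ≈ 0.250
P(location 6 | evidence) = 0.0021516 / 0.21218 ≈ 0.010

0.052, 0.213, 0.474, 0.250, 0.010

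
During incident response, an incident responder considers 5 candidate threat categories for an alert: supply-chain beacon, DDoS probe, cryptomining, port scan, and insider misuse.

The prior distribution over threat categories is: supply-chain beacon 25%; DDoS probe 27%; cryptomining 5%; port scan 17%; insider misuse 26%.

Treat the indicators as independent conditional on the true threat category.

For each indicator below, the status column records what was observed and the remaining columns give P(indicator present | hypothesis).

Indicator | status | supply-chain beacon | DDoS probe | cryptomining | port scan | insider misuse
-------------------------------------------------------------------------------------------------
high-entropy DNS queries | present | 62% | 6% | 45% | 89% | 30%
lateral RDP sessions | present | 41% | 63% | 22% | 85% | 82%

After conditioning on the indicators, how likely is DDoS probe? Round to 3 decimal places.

0.038

Multiply each prior by the joint likelihood of the indicator pattern:
  supply-chain beacon: 0.25 × 0.62 × 0.41 = 0.06355
  DDoS probe: 0.27 × 0.06 × 0.63 = 0.010206
  cryptomining: 0.05 × 0.45 × 0.22 = 0.00495
  port scan: 0.17 × 0.89 × 0.85 = 0.12861
  insider misuse: 0.26 × 0.30 × 0.82 = 0.06396
Normalizing constant Z = 0.06355 + 0.010206 + 0.00495 + 0.12861 + 0.06396 = 0.27127.
P(DDoS probe | evidence) = 0.010206 / 0.27127 ≈ 0.038.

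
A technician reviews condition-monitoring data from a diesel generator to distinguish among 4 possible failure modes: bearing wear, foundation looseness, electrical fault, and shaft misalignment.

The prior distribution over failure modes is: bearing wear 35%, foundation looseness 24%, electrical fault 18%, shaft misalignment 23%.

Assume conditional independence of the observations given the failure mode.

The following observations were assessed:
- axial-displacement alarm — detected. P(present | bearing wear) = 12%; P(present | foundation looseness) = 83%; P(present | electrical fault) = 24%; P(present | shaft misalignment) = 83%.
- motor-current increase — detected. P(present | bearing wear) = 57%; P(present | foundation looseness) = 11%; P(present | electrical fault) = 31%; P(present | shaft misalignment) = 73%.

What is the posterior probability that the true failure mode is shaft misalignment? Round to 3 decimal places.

0.702

Multiply each prior by the joint likelihood of the evidence pattern:
  bearing wear: 0.35 × 0.12 × 0.57 = 0.02394
  foundation looseness: 0.24 × 0.83 × 0.11 = 0.021912
  electrical fault: 0.18 × 0.24 × 0.31 = 0.013392
  shaft misalignment: 0.23 × 0.83 × 0.73 = 0.13936
The unnormalized weights sum to 0.1986.
P(shaft misalignment | evidence) = 0.13936 / 0.1986 ≈ 0.702.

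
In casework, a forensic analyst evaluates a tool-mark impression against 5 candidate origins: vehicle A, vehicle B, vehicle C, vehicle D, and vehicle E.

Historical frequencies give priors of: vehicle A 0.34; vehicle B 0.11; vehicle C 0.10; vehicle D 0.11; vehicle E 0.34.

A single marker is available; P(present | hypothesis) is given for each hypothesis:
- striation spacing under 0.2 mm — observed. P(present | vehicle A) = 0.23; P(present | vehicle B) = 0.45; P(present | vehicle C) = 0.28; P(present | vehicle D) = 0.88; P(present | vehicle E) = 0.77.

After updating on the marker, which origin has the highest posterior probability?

By Bayes' rule, the unnormalized weight for each hypothesis is prior × likelihood:
  vehicle A: 0.34 × 0.23 = 0.0782
  vehicle B: 0.11 × 0.45 = 0.0495
  vehicle C: 0.10 × 0.28 = 0.028
  vehicle D: 0.11 × 0.88 = 0.0968
  vehicle E: 0.34 × 0.77 = 0.2618
Marginal likelihood of the evidence = 0.5143.
P(vehicle A | evidence) ≈ 0.0782 / 0.5143 ≈ 0.152
P(vehicle B | evidence) ≈ 0.0495 / 0.5143 ≈ 0.096
P(vehicle C | evidence) ≈ 0.028 / 0.5143 ≈ 0.054
P(vehicle D | evidence) ≈ 0.0968 / 0.5143 ≈ 0.188
P(vehicle E | evidence) ≈ 0.2618 / 0.5143 ≈ 0.509
The largest is 0.509, so vehicle E is most probable.

vehicle E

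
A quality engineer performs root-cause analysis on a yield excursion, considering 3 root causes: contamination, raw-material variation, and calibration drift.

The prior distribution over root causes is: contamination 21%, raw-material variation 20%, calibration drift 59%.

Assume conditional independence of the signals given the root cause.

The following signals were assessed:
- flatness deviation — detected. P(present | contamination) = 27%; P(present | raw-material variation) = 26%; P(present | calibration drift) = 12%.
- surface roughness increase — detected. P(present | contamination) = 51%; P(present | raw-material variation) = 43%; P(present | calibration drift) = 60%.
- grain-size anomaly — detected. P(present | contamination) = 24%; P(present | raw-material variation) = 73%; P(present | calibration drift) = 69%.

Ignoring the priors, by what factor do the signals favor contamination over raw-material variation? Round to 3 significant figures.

0.405

Take the product of per-signal likelihoods under each hypothesis, then divide.
  contamination: 0.27 × 0.51 × 0.24 = 0.033048
  raw-material variation: 0.26 × 0.43 × 0.73 = 0.081614
Bayes factor = 0.033048 / 0.081614 ≈ 0.405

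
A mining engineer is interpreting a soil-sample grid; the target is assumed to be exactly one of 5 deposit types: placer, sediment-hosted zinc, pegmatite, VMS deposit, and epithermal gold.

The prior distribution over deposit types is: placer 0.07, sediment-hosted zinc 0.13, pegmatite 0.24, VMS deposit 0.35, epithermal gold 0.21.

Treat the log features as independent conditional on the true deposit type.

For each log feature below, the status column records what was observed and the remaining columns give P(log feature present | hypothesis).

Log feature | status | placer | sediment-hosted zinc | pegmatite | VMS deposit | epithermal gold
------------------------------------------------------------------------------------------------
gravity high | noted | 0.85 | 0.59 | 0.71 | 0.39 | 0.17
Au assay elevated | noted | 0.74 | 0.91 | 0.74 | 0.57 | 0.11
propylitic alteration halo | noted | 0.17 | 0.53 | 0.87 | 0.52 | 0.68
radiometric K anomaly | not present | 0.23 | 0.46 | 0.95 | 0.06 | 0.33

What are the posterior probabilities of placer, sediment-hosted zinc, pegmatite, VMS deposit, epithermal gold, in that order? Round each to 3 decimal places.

0.081, 0.281, 0.077, 0.535, 0.025

For each hypothesis, the unnormalized posterior weight is prior × product of the log feature likelihoods (using 1 − P(present | H) for each absent log feature):
  placer: 0.07 × 0.85 × 0.74 × 0.17 × (1 − 0.23) = 0.0057635
  sediment-hosted zinc: 0.13 × 0.59 × 0.91 × 0.53 × (1 − 0.46) = 0.019976
  pegmatite: 0.24 × 0.71 × 0.74 × 0.87 × (1 − 0.95) = 0.0054852
  VMS deposit: 0.35 × 0.39 × 0.57 × 0.52 × (1 − 0.06) = 0.038031
  epithermal gold: 0.21 × 0.17 × 0.11 × 0.68 × (1 − 0.33) = 0.0017891
Marginal likelihood of the evidence = 0.071045.
P(placer | evidence) = 0.0057635 / 0.071045 ≈ 0.081
P(sediment-hosted zinc | evidence) = 0.019976 / 0.071045 ≈ 0.281
P(pegmatite | evidence) = 0.0054852 / 0.071045 ≈ 0.077
P(VMS deposit | evidence) = 0.038031 / 0.071045 ≈ 0.535
P(epithermal gold | evidence) = 0.0017891 / 0.071045 ≈ 0.025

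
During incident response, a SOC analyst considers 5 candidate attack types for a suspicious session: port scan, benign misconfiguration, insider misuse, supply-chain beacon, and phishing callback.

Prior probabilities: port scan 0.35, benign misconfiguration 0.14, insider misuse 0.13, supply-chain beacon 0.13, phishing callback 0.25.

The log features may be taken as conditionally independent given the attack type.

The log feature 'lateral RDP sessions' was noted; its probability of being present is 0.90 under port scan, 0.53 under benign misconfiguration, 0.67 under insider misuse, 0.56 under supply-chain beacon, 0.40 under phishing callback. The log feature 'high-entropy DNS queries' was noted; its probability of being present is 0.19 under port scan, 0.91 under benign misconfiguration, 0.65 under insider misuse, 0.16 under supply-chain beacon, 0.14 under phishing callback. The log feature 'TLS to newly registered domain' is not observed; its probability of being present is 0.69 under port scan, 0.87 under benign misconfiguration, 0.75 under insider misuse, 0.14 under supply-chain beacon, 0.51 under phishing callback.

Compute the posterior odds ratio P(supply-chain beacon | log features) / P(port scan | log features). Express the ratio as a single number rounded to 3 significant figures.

Unnormalized posterior weight (prior times the log feature likelihoods) for each of the two hypotheses (using 1 − P(present | H) for each absent log feature):
  supply-chain beacon: 0.13 × 0.56 × 0.16 × (1 − 0.14) = 0.010017
  port scan: 0.35 × 0.90 × 0.19 × (1 − 0.69) = 0.018554
Odds(supply-chain beacon : port scan) = 0.010017 / 0.018554 ≈ 0.540.

0.540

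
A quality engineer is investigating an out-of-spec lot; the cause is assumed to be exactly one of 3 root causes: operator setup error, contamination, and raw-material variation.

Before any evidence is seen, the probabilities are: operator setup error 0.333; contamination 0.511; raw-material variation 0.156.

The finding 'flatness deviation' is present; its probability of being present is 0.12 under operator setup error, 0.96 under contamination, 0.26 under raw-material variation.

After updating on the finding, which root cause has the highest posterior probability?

Multiply each prior by the likelihood of the finding:
  operator setup error: 0.333 × 0.12 = 0.03996
  contamination: 0.511 × 0.96 = 0.49056
  raw-material variation: 0.156 × 0.26 = 0.04056
The unnormalized weights sum to 0.57108.
P(operator setup error | evidence) ≈ 0.03996 / 0.57108 ≈ 0.070
P(contamination | evidence) ≈ 0.49056 / 0.57108 ≈ 0.859
P(raw-material variation | evidence) ≈ 0.04056 / 0.57108 ≈ 0.071
The largest is 0.859, so contamination is most probable.

contamination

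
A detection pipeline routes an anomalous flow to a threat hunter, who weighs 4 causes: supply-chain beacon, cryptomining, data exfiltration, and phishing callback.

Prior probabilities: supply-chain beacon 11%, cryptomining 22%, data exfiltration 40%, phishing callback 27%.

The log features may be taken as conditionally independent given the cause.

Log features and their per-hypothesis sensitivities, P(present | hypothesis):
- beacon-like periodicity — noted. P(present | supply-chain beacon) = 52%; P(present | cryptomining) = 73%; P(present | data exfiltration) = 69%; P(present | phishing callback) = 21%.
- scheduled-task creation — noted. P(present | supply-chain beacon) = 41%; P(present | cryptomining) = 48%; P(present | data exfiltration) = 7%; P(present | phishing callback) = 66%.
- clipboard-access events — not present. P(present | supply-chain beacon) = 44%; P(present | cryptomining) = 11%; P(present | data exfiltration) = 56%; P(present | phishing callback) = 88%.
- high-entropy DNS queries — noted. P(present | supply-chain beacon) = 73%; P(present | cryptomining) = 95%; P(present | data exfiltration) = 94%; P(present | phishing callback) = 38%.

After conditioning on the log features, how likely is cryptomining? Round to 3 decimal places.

For each hypothesis, the unnormalized posterior weight is prior × product of the log feature likelihoods (using 1 − P(present | H) for each absent log feature):
  supply-chain beacon: 0.11 × 0.52 × 0.41 × (1 − 0.44) × 0.73 = 0.0095872
  cryptomining: 0.22 × 0.73 × 0.48 × (1 − 0.11) × 0.95 = 0.065178
  data exfiltration: 0.40 × 0.69 × 0.07 × (1 − 0.56) × 0.94 = 0.0079908
  phishing callback: 0.27 × 0.21 × 0.66 × (1 − 0.88) × 0.38 = 0.0017064
Normalizing constant Z = 0.0095872 + 0.065178 + 0.0079908 + 0.0017064 = 0.084462.
P(cryptomining | evidence) = 0.065178 / 0.084462 ≈ 0.772.

0.772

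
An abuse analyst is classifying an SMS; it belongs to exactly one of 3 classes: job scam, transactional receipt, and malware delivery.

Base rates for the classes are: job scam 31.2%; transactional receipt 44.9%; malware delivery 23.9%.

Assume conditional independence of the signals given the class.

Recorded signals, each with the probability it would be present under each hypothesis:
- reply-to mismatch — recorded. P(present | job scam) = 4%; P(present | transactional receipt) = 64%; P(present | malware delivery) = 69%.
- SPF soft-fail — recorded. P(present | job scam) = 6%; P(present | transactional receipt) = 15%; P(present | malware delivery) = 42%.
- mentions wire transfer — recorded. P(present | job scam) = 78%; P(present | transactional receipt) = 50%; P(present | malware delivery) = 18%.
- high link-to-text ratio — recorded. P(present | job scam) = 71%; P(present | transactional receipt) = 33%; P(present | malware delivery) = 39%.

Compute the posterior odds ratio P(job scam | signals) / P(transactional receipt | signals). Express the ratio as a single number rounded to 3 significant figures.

0.0583

The normalizing constant cancels in an odds ratio, so compute prior × likelihood for the two hypotheses only:
  job scam: 0.312 × 0.04 × 0.06 × 0.78 × 0.71 = 0.00041469
  transactional receipt: 0.449 × 0.64 × 0.15 × 0.50 × 0.33 = 0.0071122
Odds(job scam : transactional receipt) = 0.00041469 / 0.0071122 ≈ 0.0583.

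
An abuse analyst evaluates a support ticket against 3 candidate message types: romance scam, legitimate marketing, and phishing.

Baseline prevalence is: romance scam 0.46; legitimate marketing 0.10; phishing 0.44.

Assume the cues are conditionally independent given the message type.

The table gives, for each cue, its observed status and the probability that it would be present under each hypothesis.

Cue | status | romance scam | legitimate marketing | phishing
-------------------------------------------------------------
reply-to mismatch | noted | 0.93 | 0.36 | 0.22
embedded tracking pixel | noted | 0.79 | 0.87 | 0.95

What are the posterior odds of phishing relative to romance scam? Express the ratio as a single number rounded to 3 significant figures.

0.272

Posterior odds equal prior odds times the likelihood ratio; only the two competing hypotheses matter.
  phishing: 0.44 × 0.22 × 0.95 = 0.09196
  romance scam: 0.46 × 0.93 × 0.79 = 0.33796
Odds(phishing : romance scam) = 0.09196 / 0.33796 ≈ 0.272.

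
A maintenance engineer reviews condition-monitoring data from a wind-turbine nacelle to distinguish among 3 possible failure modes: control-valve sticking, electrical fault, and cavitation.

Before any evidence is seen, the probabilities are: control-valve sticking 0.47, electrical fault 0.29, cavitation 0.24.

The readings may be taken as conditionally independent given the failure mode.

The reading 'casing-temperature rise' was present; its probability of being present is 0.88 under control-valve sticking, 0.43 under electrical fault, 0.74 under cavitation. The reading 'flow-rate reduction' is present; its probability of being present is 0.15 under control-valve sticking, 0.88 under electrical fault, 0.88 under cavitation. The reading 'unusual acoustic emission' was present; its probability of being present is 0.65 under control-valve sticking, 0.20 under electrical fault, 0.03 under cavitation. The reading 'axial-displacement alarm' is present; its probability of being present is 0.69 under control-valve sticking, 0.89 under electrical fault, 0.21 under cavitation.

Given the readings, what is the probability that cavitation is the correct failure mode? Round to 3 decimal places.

By Bayes' rule with conditional independence, the unnormalized weight for each hypothesis is prior × ∏ likelihoods:
  control-valve sticking: 0.47 × 0.88 × 0.15 × 0.65 × 0.69 = 0.027825
  electrical fault: 0.29 × 0.43 × 0.88 × 0.20 × 0.89 = 0.019533
  cavitation: 0.24 × 0.74 × 0.88 × 0.03 × 0.21 = 0.00098461
Marginal likelihood of the evidence = 0.048343.
P(cavitation | evidence) = 0.00098461 / 0.048343 ≈ 0.020.

0.020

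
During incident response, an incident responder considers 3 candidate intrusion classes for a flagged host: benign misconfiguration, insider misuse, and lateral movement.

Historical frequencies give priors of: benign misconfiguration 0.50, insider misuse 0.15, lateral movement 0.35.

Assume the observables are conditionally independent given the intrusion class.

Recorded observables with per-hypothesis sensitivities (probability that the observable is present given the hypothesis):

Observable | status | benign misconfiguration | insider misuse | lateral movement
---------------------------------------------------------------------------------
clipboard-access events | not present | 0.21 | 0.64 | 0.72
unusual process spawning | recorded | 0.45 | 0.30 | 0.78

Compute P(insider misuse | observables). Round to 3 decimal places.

0.060

For each hypothesis, the unnormalized posterior weight is prior × product of the observable likelihoods (using 1 − P(present | H) for each absent observable):
  benign misconfiguration: 0.50 × (1 − 0.21) × 0.45 = 0.17775
  insider misuse: 0.15 × (1 − 0.64) × 0.30 = 0.0162
  lateral movement: 0.35 × (1 − 0.72) × 0.78 = 0.07644
Marginal likelihood of the evidence = 0.27039.
P(insider misuse | evidence) = 0.0162 / 0.27039 ≈ 0.060.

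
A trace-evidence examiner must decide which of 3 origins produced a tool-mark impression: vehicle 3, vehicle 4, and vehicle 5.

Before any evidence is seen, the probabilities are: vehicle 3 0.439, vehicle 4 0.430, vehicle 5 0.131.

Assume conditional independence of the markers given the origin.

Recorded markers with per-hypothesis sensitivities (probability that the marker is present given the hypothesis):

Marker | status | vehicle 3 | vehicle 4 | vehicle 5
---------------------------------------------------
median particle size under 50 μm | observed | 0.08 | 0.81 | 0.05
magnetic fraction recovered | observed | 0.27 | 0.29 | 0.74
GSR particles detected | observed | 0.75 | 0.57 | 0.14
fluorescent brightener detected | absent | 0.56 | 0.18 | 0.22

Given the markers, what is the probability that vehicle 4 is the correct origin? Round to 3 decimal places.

By Bayes' rule with conditional independence, the unnormalized weight for each hypothesis is prior × ∏ likelihoods (using 1 − P(present | H) for each absent marker):
  vehicle 3: 0.439 × 0.08 × 0.27 × 0.75 × (1 − 0.56) = 0.0031292
  vehicle 4: 0.430 × 0.81 × 0.29 × 0.57 × (1 − 0.18) = 0.047211
  vehicle 5: 0.131 × 0.05 × 0.74 × 0.14 × (1 − 0.22) = 0.00052929
Marginal likelihood of the evidence = 0.050869.
P(vehicle 4 | evidence) = 0.047211 / 0.050869 ≈ 0.928.

0.928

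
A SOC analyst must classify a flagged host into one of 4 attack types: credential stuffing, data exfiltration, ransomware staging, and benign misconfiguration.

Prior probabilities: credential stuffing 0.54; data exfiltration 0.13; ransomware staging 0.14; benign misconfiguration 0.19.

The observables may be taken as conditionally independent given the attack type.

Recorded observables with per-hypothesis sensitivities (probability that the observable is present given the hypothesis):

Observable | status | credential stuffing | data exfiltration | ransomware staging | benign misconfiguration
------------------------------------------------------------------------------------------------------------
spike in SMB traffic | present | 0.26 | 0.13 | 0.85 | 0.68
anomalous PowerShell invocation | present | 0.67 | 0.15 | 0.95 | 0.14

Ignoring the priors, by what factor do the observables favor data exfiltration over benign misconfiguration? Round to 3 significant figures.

Take the product of per-observable likelihoods under each hypothesis, then divide.
  data exfiltration: 0.13 × 0.15 = 0.0195
  benign misconfiguration: 0.68 × 0.14 = 0.0952
Bayes factor = 0.0195 / 0.0952 ≈ 0.205

0.205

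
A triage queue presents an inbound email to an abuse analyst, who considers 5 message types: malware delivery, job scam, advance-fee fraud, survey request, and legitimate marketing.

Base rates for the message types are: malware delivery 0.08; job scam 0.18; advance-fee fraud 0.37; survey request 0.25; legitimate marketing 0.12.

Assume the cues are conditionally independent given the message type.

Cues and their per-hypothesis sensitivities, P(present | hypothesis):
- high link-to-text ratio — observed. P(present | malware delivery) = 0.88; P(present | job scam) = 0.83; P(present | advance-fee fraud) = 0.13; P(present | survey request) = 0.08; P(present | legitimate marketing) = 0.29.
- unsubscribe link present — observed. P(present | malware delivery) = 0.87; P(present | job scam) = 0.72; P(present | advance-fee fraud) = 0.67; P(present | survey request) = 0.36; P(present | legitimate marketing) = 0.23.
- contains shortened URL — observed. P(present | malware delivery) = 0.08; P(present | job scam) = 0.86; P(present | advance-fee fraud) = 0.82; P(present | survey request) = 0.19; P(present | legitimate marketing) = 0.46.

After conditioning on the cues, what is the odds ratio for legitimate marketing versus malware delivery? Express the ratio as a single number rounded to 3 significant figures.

0.751

Unnormalized posterior weight (prior times the cue likelihoods) for each of the two hypotheses:
  legitimate marketing: 0.12 × 0.29 × 0.23 × 0.46 = 0.0036818
  malware delivery: 0.08 × 0.88 × 0.87 × 0.08 = 0.0048998
Odds(legitimate marketing : malware delivery) = 0.0036818 / 0.0048998 ≈ 0.751.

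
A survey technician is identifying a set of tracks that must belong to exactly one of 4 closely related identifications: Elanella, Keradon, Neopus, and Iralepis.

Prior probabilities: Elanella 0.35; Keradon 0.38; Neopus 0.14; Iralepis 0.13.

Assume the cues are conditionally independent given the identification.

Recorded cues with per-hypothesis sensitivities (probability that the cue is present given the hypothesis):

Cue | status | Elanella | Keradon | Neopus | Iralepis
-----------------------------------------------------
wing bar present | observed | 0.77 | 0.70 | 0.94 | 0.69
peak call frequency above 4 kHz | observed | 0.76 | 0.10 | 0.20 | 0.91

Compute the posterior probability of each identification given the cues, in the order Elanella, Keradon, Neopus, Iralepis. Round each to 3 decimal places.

0.604, 0.078, 0.078, 0.241

Multiply each prior by the joint likelihood of the cue pattern:
  Elanella: 0.35 × 0.77 × 0.76 = 0.20482
  Keradon: 0.38 × 0.70 × 0.10 = 0.0266
  Neopus: 0.14 × 0.94 × 0.20 = 0.02632
  Iralepis: 0.13 × 0.69 × 0.91 = 0.081627
Normalizing constant Z = 0.20482 + 0.0266 + 0.02632 + 0.081627 = 0.33937.
P(Elanella | evidence) = 0.20482 / 0.33937 ≈ 0.604
P(Keradon | evidence) = 0.0266 / 0.33937 ≈ 0.078
P(Neopus | evidence) = 0.02632 / 0.33937 ≈ 0.078
P(Iralepis | evidence) = 0.081627 / 0.33937 ≈ 0.241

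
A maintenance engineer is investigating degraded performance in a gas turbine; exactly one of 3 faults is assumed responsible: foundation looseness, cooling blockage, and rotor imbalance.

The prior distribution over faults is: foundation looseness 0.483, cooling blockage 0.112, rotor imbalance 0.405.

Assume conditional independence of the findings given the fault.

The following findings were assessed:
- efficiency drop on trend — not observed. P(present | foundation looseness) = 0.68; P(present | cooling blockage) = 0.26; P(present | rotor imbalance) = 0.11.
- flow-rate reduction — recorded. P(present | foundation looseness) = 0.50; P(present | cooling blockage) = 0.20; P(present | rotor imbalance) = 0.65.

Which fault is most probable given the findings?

rotor imbalance

By Bayes' rule with conditional independence, the unnormalized weight for each hypothesis is prior × ∏ likelihoods (using 1 − P(present | H) for each absent finding):
  foundation looseness: 0.483 × (1 − 0.68) × 0.50 = 0.07728
  cooling blockage: 0.112 × (1 − 0.26) × 0.20 = 0.016576
  rotor imbalance: 0.405 × (1 − 0.11) × 0.65 = 0.23429
Normalizing constant Z = 0.07728 + 0.016576 + 0.23429 = 0.32815.
P(foundation looseness | evidence) ≈ 0.07728 / 0.32815 ≈ 0.236
P(cooling blockage | evidence) ≈ 0.016576 / 0.32815 ≈ 0.051
P(rotor imbalance | evidence) ≈ 0.23429 / 0.32815 ≈ 0.714
The largest is 0.714, so rotor imbalance is most probable.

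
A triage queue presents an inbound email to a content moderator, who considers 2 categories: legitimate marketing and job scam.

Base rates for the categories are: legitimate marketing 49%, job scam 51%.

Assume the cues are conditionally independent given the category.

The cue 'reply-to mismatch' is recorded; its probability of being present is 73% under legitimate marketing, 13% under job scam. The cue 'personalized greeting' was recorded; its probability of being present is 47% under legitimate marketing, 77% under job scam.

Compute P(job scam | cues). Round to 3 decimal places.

0.233

By Bayes' rule with conditional independence, the unnormalized weight for each hypothesis is prior × ∏ likelihoods:
  legitimate marketing: 0.49 × 0.73 × 0.47 = 0.16812
  job scam: 0.51 × 0.13 × 0.77 = 0.051051
Marginal likelihood of the evidence = 0.21917.
P(job scam | evidence) = 0.051051 / 0.21917 ≈ 0.233.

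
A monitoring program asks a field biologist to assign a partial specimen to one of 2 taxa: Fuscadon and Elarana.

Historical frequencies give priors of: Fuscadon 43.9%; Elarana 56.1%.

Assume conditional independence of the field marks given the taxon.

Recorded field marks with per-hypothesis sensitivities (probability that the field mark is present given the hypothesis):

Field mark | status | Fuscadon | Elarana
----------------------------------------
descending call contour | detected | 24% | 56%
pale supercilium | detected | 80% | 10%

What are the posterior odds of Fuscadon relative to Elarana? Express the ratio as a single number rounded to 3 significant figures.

2.68

Unnormalized posterior weight (prior times the field mark likelihoods) for each of the two hypotheses:
  Fuscadon: 0.439 × 0.24 × 0.80 = 0.084288
  Elarana: 0.561 × 0.56 × 0.10 = 0.031416
Odds(Fuscadon : Elarana) = 0.084288 / 0.031416 ≈ 2.68.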